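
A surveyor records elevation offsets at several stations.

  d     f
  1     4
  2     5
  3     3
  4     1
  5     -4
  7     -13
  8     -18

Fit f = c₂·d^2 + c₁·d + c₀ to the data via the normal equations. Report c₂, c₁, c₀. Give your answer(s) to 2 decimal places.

Compute the Gram sums: Σd^2·d^2 = 7476, Σd^2·d = 1080, Σd^2 = 168, Σd·d = 168, Σd = 30, Σ1 = 7.
Right-hand side: Σd^2·f = -1822, Σd·f = -228, Σf = -22.
So AᵀA·[c₂, c₁, c₀]ᵀ = Aᵀf: [[7476, 1080, 168]; [1080, 168, 30]; [168, 30, 7]]·[c₂, c₁, c₀]ᵀ = [-1822, -228, -22]ᵀ.
Inverting the 3×3 Gram matrix, [c₂, c₁, c₀]ᵀ = [-841/1806, 37/43, 1308/301]ᵀ.

c₂ = -0.47, c₁ = 0.86, c₀ = 4.35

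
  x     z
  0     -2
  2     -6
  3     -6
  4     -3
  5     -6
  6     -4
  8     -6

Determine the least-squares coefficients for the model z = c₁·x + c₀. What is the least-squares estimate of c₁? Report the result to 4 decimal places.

c₁ = -0.2857

MᵀM·[c₁, c₀]ᵀ = Mᵀz reads: 154·c₁ + 28·c₀ = -144;  28·c₁ + 7·c₀ = -33.
Determinant 154·7 − 28² = 294.
c₁ = ((-144)·7 − 28·(-33))/294 = -2/7; c₀ = (154·(-33) − 28·(-144))/294 = -25/7.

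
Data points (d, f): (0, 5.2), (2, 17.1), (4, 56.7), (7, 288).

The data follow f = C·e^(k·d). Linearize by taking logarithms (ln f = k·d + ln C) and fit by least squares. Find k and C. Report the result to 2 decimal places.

Taking logs, ln f = k·d + ln C, so regress ln f on d.
Σd = 13.0000, Σ(d)² = 69.0000, Σln f = 14.1885, Σd·ln f = 61.4700.
Equations: 69.0000·k + 13.0000·ln C = 61.4700;  13.0000·k + 4·ln C = 14.1885.
Δ = 69.0000·4 − (13.0000)² = 107.0000; k = (61.4700·4 − 13.0000·14.1885)/107.0000 = 0.57411, ln C = (69.0000·14.1885 − 13.0000·61.4700)/107.0000 = 1.68126, so C = exp(1.68126) = 5.37232.

k = 0.57, C = 5.37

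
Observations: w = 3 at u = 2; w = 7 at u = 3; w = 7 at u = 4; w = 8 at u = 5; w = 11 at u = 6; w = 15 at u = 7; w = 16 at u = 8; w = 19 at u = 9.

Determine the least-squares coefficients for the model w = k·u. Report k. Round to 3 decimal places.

With design matrix X, XᵀX = [[284]] and Xᵀw = [565]ᵀ.
k = 565/284 = 1.98944.

k = 1.989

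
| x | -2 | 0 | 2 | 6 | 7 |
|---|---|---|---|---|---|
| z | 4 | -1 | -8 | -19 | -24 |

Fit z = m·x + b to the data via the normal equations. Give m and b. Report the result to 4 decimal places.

The normal system MᵀM·[m, b]ᵀ = Mᵀz is [[93, 13]; [13, 5]]·[m, b]ᵀ = [-306, -48]ᵀ.
Δ = 93·5 − 13² = 296.
m = ((-306)·5 − 13·(-48))/296 = -453/148; b = (93·(-48) − 13·(-306))/296 = -243/148.

m = -3.0608, b = -1.6419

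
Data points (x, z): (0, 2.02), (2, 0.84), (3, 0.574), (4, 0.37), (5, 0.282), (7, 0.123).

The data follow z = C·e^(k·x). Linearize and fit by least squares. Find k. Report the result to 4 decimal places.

k = -0.3950

Taking logs, ln z = k·x + ln C, so regress ln z on x.
Σx = 21.0000, Σ(x)² = 103.0000, Σln z = -4.3821, Σx·ln z = -26.9893.
Equations: 103.0000·k + 21.0000·ln C = -26.9893;  21.0000·k + 6·ln C = -4.3821.
Δ = 103.0000·6 − (21.0000)² = 177.0000; k = (-26.9893·6 − 21.0000·-4.3821)/177.0000 = -0.39499, ln C = (103.0000·-4.3821 − 21.0000·-26.9893)/177.0000 = 0.65212.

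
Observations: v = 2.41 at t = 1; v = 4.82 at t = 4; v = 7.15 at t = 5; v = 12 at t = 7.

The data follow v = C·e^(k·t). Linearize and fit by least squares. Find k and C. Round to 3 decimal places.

k = 0.270, C = 1.786

Taking logs, ln v = k·t + ln C, so regress ln v on t.
AᵀA = [[91.0000, 17.0000]; [17.0000, 4]], rhs = [34.4006, 6.9044]ᵀ  (here Σt = 17.0000, Σ(t)² = 91.0000, Σln v = 6.9044, Σt·ln v = 34.4006).
Solving (det = 75.0000): k = 0.26970, ln C = 0.57989, so C = exp(0.57989) = 1.78584.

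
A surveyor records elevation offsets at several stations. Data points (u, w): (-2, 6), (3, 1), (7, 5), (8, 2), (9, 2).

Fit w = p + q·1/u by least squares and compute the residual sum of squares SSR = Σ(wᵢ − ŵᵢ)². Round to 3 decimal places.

SSR = 7.155

Forming XᵀX = [[5, 107/504]; [107/504, 104017/254016]] and Xᵀw = [16, -373/252]ᵀ gives XᵀX·[p, q]ᵀ = Xᵀw.
Eliminating q: (104017/254016)·(row 1) − (107/504)·(row 2) gives (127159/63504)·p = (104017/254016)·16 − (107/504)·(-373/252) = 872047/127008, so p = 872047/254318.
Then q = ((-373/252) − (107/504)·(872047/254318))/(104017/254016) = -685692/127159.
Residuals: -31831/254318, -160601/254318, 595455/254318, -95994/127159, -211035/254318; SSR = 909821/127159.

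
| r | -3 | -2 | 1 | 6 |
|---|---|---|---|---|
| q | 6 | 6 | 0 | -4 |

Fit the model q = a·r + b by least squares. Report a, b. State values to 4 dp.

a = -1.1837, b = 2.5918

The normal system MᵀM·[a, b]ᵀ = Mᵀq is [[50, 2]; [2, 4]]·[a, b]ᵀ = [-54, 8]ᵀ.
Eliminating b: 4·(row 1) − 2·(row 2) gives 196·a = 4·(-54) − 2·8 = -232, so a = -58/49.
Then b = (8 − 2·(-58/49))/4 = 127/49.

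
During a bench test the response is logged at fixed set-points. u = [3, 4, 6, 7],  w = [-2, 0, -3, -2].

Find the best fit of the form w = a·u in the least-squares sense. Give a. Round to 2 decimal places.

Forming AᵀA = [[110]] and Aᵀw = [-38]ᵀ gives AᵀA·[a]ᵀ = Aᵀw.
Hence a = -38 / 110 ≈ -0.345455.

a = -0.35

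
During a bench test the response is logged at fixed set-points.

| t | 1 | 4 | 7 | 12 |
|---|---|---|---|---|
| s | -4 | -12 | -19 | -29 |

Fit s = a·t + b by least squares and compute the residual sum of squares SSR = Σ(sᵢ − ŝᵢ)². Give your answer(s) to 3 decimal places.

MᵀM·[a, b]ᵀ = Mᵀs reads: 210·a + 24·b = -533;  24·a + 4·b = -64.
Δ = 210·4 − 24² = 264.
a = ((-533)·4 − 24·(-64))/264 = -149/66; b = (210·(-64) − 24·(-533))/264 = -27/11.
Residuals: 47/66, -17/33, -49/66, 6/11; SSR = 107/66.

SSR = 1.621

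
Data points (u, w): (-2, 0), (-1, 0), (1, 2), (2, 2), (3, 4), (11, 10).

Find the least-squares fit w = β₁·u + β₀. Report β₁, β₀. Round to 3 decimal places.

The normal equations are: 140·β₁ + 14·β₀ = 128;  14·β₁ + 6·β₀ = 18.
(Σu·u = 140, Σu = 14, Σ1 = 6, Σu·w = 128, Σw = 18.)
Determinant 140·6 − 14² = 644.
β₁ = (128·6 − 14·18)/644 = 129/161; β₀ = (140·18 − 14·128)/644 = 26/23.

β₁ = 0.801, β₀ = 1.130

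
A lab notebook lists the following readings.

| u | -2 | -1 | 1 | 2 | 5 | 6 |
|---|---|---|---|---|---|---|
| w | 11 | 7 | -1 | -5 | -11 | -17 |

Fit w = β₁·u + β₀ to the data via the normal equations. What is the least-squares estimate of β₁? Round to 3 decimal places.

β₁ = -3.298

Compute the Gram sums: Σu·u = 71, Σu = 11, Σ1 = 6.
And Σu·w = -197, Σw = -16.
Normal equations: [[71, 11]; [11, 6]]·[β₁, β₀]ᵀ = [-197, -16]ᵀ.
Eliminating β₀: 6·(row 1) − 11·(row 2) gives 305·β₁ = 6·(-197) − 11·(-16) = -1006, so β₁ = -1006/305.
Then β₀ = ((-16) − 11·(-1006/305))/6 = 1031/305.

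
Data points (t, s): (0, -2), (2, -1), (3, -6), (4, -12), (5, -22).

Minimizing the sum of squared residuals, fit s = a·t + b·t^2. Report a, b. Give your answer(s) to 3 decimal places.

a = 1.941, b = -1.263

The normal system AᵀA·[a, b]ᵀ = Aᵀs is [[54, 224]; [224, 978]]·[a, b]ᵀ = [-178, -800]ᵀ.
det = 54·978 − 224² = 2636.
a = ((-178)·978 − 224·(-800))/2636 = 1279/659; b = (54·(-800) − 224·(-178))/2636 = -832/659.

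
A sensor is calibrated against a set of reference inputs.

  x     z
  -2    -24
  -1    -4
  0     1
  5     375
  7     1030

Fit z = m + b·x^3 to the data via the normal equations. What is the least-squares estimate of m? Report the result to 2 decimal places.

m = -0.05

With design matrix M, MᵀM = [[5, 459]; [459, 133339]] and Mᵀz = [1378, 400361]ᵀ.
Eliminating b: 133339·(row 1) − 459·(row 2) gives 456014·m = 133339·1378 − 459·400361 = -24557, so m = -1889/35078.
Then b = (400361 − 459·(-1889/35078))/133339 = 105331/35078.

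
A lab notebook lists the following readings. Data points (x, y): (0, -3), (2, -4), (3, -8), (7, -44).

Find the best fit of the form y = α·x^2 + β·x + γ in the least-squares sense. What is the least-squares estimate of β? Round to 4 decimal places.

Entries of AᵀA: Σx^2·x^2 = 2498, Σx^2·x = 378, Σx^2 = 62, Σx·x = 62, Σx = 12, Σ1 = 4.
Right-hand side: Σx^2·y = -2244, Σx·y = -340, Σy = -59.
So AᵀA·[α, β, γ]ᵀ = Aᵀy: [[2498, 378, 62]; [378, 62, 12]; [62, 12, 4]]·[α, β, γ]ᵀ = [-2244, -340, -59]ᵀ.
Inverting the 3×3 Gram matrix, [α, β, γ]ᵀ = [-3271/3098, 4733/3098, -4597/1549]ᵀ.

β = 1.5278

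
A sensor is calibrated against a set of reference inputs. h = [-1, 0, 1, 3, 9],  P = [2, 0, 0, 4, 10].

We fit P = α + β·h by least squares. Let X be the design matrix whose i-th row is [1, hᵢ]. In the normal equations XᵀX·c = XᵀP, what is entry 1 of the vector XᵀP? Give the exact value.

16

Entry 1 ↔ basis 1, so (XᵀP)_{1} = Σᵢ Pᵢ = (1)·(2) + (1)·(0) + (1)·(0) + (1)·(4) + (1)·(10) = 16.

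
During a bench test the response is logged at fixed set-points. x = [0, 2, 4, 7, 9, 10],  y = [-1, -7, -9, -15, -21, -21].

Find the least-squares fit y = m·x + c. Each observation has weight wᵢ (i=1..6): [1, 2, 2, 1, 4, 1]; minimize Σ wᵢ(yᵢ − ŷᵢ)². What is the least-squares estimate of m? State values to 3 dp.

With design matrix A, AᵀWA = [[513, 65]; [65, 11]] and AᵀWy = [-1171, -153]ᵀ.
Δ = 513·11 − 65² = 1418.
m = ((-1171)·11 − 65·(-153))/1418 = -1468/709; c = (513·(-153) − 65·(-1171))/1418 = -1187/709.

m = -2.071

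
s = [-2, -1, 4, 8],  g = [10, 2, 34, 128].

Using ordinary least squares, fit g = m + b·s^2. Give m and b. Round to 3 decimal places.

m = 1.373, b = 1.982

Compute the Gram sums: Σ1 = 4, Σs^2 = 85, Σs^2·s^2 = 4369.
For Aᵀg: Σg = 174, Σs^2·g = 8778.
det = 4·4369 − 85² = 10251.
m = (174·4369 − 85·8778)/10251 = 92/67; b = (4·8778 − 85·174)/10251 = 2258/1139.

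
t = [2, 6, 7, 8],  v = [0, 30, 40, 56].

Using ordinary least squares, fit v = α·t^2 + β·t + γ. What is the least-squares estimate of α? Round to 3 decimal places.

α = 0.977

With design matrix A, AᵀA = [[7809, 1079, 153]; [1079, 153, 23]; [153, 23, 4]] and Aᵀv = [6624, 908, 126]ᵀ.
Inverting the 3×3 Gram matrix, [α, β, γ]ᵀ = [881/902, -483/902, -114/41]ᵀ.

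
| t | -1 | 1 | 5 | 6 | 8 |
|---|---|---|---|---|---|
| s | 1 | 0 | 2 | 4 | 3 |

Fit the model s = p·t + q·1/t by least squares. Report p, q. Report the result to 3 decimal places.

Entries of MᵀM: Σt·t = 127, Σt·1/t = 5, Σ1/t·1/t = 30001/14400.
Moment sums: Σt·s = 57, Σ1/t·s = 53/120.
MᵀM·[p, q]ᵀ = Mᵀs becomes [[127, 5]; [5, 30001/14400]]·[p, q]ᵀ = [57, 53/120]ᵀ.
Eliminating q: (30001/14400)·(row 1) − 5·(row 2) gives (3450127/14400)·p = (30001/14400)·57 − 5·(53/120) = 186473/1600, so p = 1678257/3450127.
Then q = ((53/120) − 5·(1678257/3450127))/(30001/14400) = -3296280/3450127.

p = 0.486, q = -0.955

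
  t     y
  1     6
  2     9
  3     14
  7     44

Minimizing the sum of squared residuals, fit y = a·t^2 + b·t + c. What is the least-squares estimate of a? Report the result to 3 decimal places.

a = 0.595

The normal system XᵀX·[a, b, c]ᵀ = Xᵀy is [[2499, 379, 63]; [379, 63, 13]; [63, 13, 4]]·[a, b, c]ᵀ = [2324, 374, 73]ᵀ.
Solving the 3×3 system (Gaussian elimination) gives a = 537/902, b = 35/22, c = 1670/451.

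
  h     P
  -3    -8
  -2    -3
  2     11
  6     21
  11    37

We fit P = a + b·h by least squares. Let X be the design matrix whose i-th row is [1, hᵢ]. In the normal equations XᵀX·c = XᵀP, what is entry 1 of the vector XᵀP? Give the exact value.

Entry 1 ↔ basis 1, so (XᵀP)_{1} = Σᵢ Pᵢ = (1)·(-8) + (1)·(-3) + (1)·(11) + (1)·(21) + (1)·(37) = 58.

58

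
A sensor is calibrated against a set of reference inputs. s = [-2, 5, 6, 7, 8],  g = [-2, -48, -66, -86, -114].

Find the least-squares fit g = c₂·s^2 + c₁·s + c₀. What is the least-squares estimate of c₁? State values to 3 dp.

Setting ∂/∂c₂ … = 0 gives: 8434·c₂ + 1188·c₁ + 178·c₀ = -15094;  1188·c₂ + 178·c₁ + 24·c₀ = -2146;  178·c₂ + 24·c₁ + 5·c₀ = -316.
(Σs^2·s^2 = 8434, Σs^2·s = 1188, Σs^2 = 178, Σs·s = 178, Σs = 24, Σ1 = 5, Σs^2·g = -15094, Σs·g = -2146, Σg = -316.)
Inverting the 3×3 Gram matrix, [c₂, c₁, c₀]ᵀ = [-39409/25519, -46333/25519, 966/1963]ᵀ.

c₁ = -1.816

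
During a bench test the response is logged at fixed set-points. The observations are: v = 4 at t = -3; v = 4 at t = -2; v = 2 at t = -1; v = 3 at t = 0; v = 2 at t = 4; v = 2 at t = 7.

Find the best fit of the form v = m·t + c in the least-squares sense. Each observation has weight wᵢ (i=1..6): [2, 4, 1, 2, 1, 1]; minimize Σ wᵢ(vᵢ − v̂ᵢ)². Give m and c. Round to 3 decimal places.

Sums needed: Σwᵢ·t·t = 100, Σwᵢ·t = -4, Σwᵢ·1 = 11.
And Σwᵢ·t·v = -36, Σwᵢ·v = 36.
So MᵀWM·[m, c]ᵀ = MᵀWv: [[100, -4]; [-4, 11]]·[m, c]ᵀ = [-36, 36]ᵀ.
Δ = 100·11 − (-4)² = 1084.
m = ((-36)·11 − (-4)·36)/1084 = -63/271; c = (100·36 − (-4)·(-36))/1084 = 864/271.

m = -0.232, c = 3.188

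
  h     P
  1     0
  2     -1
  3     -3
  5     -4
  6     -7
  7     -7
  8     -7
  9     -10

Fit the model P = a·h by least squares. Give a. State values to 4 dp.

a = -0.9963

Setting ∂/∂a … = 0 gives: 269·a = -268.
(Σh·h = 269, Σh·P = -268.)
Hence a = -268 / 269 ≈ -0.996283.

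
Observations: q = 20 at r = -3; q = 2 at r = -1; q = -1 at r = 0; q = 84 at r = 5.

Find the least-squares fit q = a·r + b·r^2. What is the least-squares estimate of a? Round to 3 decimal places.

Normal-equation sums: Σr·r = 35, Σr·r^2 = 97, Σr^2·r^2 = 707.
For Aᵀq: Σr·q = 358, Σr^2·q = 2282.
det = 35·707 − 97² = 15336.
a = (358·707 − 97·2282)/15336 = 147/71; b = (35·2282 − 97·358)/15336 = 209/71.

a = 2.070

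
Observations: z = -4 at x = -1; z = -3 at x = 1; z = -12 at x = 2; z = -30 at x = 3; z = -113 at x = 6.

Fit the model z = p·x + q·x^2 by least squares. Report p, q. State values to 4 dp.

p = -0.0985, q = -3.1314

Entries of AᵀA: Σx·x = 51, Σx·x^2 = 251, Σx^2·x^2 = 1395.
Moment sums: Σx·z = -791, Σx^2·z = -4393.
AᵀA·[p, q]ᵀ = Aᵀz becomes [[51, 251]; [251, 1395]]·[p, q]ᵀ = [-791, -4393]ᵀ.
Δ = 51·1395 − 251² = 8144.
p = ((-791)·1395 − 251·(-4393))/8144 = -401/4072; q = (51·(-4393) − 251·(-791))/8144 = -12751/4072.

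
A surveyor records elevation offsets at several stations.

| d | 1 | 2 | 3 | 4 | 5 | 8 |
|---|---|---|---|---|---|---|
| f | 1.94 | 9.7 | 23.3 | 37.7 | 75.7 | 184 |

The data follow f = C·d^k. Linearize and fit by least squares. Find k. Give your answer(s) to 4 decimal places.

Taking logs, ln f = k·ln d + ln C, so regress ln f on ln d.
Over the data: Σln d = 6.8669, Σ(ln d)² = 10.5236, Σln f = 19.2546, Σln d·ln f = 27.8735.
Normal system: [[10.5236, 6.8669]; [6.8669, 6]]·[k, ln C]ᵀ = [27.8735, 19.2546]ᵀ.
Solving (det = 15.9867): k = 2.19059, ln C = 0.70200.

k = 2.1906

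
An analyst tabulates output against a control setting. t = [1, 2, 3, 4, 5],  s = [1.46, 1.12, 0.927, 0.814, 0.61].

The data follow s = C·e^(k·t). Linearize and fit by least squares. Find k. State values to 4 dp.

k = -0.2065

Let Y = ln s. Fitting Y = k·t + ln C by least squares:
Σt = 15.0000, Σ(t)² = 55.0000, Σln s = -0.2841, Σt·ln s = -2.9170.
Equations: 55.0000·k + 15.0000·ln C = -2.9170;  15.0000·k + 5·ln C = -0.2841.
Solving (det = 50.0000): k = -0.20646, ln C = 0.56255.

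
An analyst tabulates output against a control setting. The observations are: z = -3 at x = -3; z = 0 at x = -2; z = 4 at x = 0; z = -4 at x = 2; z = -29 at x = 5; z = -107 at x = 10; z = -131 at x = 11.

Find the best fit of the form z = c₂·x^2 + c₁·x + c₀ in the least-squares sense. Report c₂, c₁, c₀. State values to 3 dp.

From the data, Σx^2·x^2 = 25379, Σx^2·x = 2429, Σx^2 = 263, Σx·x = 263, Σx = 23, Σ1 = 7.
Moment sums: Σx^2·z = -27319, Σx·z = -2655, Σz = -270.
Row-reducing yields c₂ = -1584059/1595778, c₁ = -1826197/1595778, c₀ = 660714/265963.

c₂ = -0.993, c₁ = -1.144, c₀ = 2.484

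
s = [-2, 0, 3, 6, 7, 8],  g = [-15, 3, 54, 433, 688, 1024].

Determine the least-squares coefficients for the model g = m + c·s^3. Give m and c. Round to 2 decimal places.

m = 1.47, c = 2.00

AᵀA·[m, c]ᵀ = Aᵀg reads: 6·m + 1090·c = 2187;  1090·m + 427242·c = 855378.
(Σ1 = 6, Σs^3 = 1090, Σs^3·s^3 = 427242, Σg = 2187, Σs^3·g = 855378.)
Determinant 6·427242 − 1090² = 1375352.
m = (2187·427242 − 1090·855378)/1375352 = 91647/62516; c = (6·855378 − 1090·2187)/1375352 = 124929/62516.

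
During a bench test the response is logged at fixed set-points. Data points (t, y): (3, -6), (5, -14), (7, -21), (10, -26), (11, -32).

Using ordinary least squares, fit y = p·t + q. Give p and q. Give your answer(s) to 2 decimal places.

Normal-equation sums: Σt·t = 304, Σt = 36, Σ1 = 5.
For Aᵀy: Σt·y = -847, Σy = -99.
So AᵀA·[p, q]ᵀ = Aᵀy: [[304, 36]; [36, 5]]·[p, q]ᵀ = [-847, -99]ᵀ.
Δ = 304·5 − 36² = 224.
p = ((-847)·5 − 36·(-99))/224 = -671/224; q = (304·(-99) − 36·(-847))/224 = 99/56.

p = -3.00, q = 1.77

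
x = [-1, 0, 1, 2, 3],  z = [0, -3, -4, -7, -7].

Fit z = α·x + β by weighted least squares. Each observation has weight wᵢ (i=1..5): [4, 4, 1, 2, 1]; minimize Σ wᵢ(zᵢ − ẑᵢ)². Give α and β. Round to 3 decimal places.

The normal system AᵀWA·[α, β]ᵀ = AᵀWz is [[22, 4]; [4, 12]]·[α, β]ᵀ = [-53, -37]ᵀ.
Δ = 22·12 − 4² = 248.
α = ((-53)·12 − 4·(-37))/248 = -61/31; β = (22·(-37) − 4·(-53))/248 = -301/124.

α = -1.968, β = -2.427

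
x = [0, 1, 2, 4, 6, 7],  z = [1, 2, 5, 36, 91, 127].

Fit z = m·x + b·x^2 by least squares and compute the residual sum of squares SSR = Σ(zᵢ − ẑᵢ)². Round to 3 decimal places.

Sums needed: Σx·x = 106, Σx·x^2 = 632, Σx^2·x^2 = 3970.
And Σx·z = 1591, Σx^2·z = 10097.
Normal equations: [[106, 632]; [632, 3970]]·[m, b]ᵀ = [1591, 10097]ᵀ.
Eliminating b: 3970·(row 1) − 632·(row 2) gives 21396·m = 3970·1591 − 632·10097 = -65034, so m = -10839/3566.
Then b = (10097 − 632·(-10839/3566))/3970 = 10795/3566.
Residuals: 1, 3588/1783, -1836/1783, -494/1783, 460/1783, -100/1783; SSR = 11155/1783.

SSR = 6.256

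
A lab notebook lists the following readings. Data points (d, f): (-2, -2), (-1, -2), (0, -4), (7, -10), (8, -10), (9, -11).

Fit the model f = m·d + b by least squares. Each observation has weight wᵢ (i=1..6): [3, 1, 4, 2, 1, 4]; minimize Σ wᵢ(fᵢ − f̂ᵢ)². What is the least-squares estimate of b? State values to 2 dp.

With design matrix M, MᵀWM = [[499, 51]; [51, 15]] and MᵀWf = [-602, -98]ᵀ.
det = 499·15 − 51² = 4884.
m = ((-602)·15 − 51·(-98))/4884 = -336/407; b = (499·(-98) − 51·(-602))/4884 = -4550/1221.

b = -3.73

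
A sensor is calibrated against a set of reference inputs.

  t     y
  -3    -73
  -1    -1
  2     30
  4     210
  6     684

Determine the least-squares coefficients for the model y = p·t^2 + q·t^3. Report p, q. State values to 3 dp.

The normal equations are: 1650·p + 8588·q = 27446;  8588·p + 51546·q = 163396.
(Σt^2·t^2 = 1650, Σt^2·t^3 = 8588, Σt^3·t^3 = 51546, Σt^2·y = 27446, Σt^3·y = 163396.)
Determinant 1650·51546 − 8588² = 11297156.
p = (27446·51546 − 8588·163396)/11297156 = 2871667/2824289; q = (1650·163396 − 8588·27446)/11297156 = 8474288/2824289.

p = 1.017, q = 3.001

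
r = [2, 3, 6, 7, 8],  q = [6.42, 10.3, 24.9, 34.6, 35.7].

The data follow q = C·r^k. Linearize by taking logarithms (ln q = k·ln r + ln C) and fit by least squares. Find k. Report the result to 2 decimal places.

k = 1.29

Linearized form: ln q = k·ln r + ln C. From the 5 transformed points,
AᵀA = [[13.0084, 7.6089]; [7.6089, 5]], rhs = [23.9416, 14.5254]ᵀ  (here Σln r = 7.6089, Σ(ln r)² = 13.0084, Σln q = 14.5254, Σln r·ln q = 23.9416).
Δ = 13.0084·5 − (7.6089)² = 7.1473; k = (23.9416·5 − 7.6089·14.5254)/7.1473 = 1.28520, ln C = (13.0084·14.5254 − 7.6089·23.9416)/7.1473 = 0.94930.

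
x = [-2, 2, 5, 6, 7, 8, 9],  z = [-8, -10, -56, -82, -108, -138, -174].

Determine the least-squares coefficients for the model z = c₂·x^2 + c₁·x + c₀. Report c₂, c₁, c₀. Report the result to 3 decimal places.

c₂ = -2.038, c₁ = -0.895, c₀ = -1.236

Sums needed: Σx^2·x^2 = 15011, Σx^2·x = 1925, Σx^2 = 263, Σx·x = 263, Σx = 35, Σ1 = 7.
For Mᵀz: Σx^2·z = -32642, Σx·z = -4202, Σz = -576.
Normal equations: [[15011, 1925, 263]; [1925, 263, 35]; [263, 35, 7]]·[c₂, c₁, c₀]ᵀ = [-32642, -4202, -576]ᵀ.
Solving the 3×3 system (Gaussian elimination) gives c₂ = -94299/46267, c₁ = -41393/46267, c₀ = -4400/3559.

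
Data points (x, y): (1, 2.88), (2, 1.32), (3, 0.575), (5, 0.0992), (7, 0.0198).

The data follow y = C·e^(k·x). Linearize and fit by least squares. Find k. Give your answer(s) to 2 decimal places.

k = -0.84

Let Y = ln y. Fitting Y = k·x + ln C by least squares:
XᵀX = [[88.0000, 18.0000]; [18.0000, 5]], rhs = [-39.0547, -5.4507]ᵀ  (here Σx = 18.0000, Σ(x)² = 88.0000, Σln y = -5.4507, Σx·ln y = -39.0547).
Δ = 88.0000·5 − (18.0000)² = 116.0000; k = (-39.0547·5 − 18.0000·-5.4507)/116.0000 = -0.83760, ln C = (88.0000·-5.4507 − 18.0000·-39.0547)/116.0000 = 1.92523.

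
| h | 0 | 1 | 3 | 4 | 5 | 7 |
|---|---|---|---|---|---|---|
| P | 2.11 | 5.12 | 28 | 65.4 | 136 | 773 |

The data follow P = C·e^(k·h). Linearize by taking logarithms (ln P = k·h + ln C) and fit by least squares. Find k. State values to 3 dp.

k = 0.838

Linearized form: ln P = k·h + ln C. From the 6 transformed points,
Over the data: Σh = 20.0000, Σ(h)² = 100.0000, Σln P = 21.4555, Σh·ln P = 99.4671.
Normal system: [[100.0000, 20.0000]; [20.0000, 6]]·[k, ln C]ᵀ = [99.4671, 21.4555]ᵀ.
Solving (det = 200.0000): k = 0.83846, ln C = 0.78104.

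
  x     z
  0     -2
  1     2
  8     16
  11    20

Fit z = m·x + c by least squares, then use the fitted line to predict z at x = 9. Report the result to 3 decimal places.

ẑ = 16.907

Forming MᵀM = [[186, 20]; [20, 4]] and Mᵀz = [350, 36]ᵀ gives MᵀM·[m, c]ᵀ = Mᵀz.
Eliminating c: 4·(row 1) − 20·(row 2) gives 344·m = 4·350 − 20·36 = 680, so m = 85/43.
Then c = (36 − 20·(85/43))/4 = -38/43.
At x = 9: ẑ = (85/43)·(9) + (-38/43)·(1) = 727/43.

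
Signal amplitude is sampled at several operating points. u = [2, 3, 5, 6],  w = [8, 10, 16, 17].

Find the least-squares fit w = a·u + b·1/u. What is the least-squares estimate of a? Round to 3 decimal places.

a = 2.816

MᵀM·[a, b]ᵀ = Mᵀw reads: 74·a + 4·b = 228;  4·a + (193/450)·b = 401/30.
(Σu·u = 74, Σu·1/u = 4, Σ1/u·1/u = 193/450, Σu·w = 228, Σ1/u·w = 401/30.)
Δ = 74·(193/450) − 4² = 3541/225.
a = (228·(193/450) − 4·(401/30))/(3541/225) = 9972/3541; b = (74·(401/30) − 4·228)/(3541/225) = 17355/3541.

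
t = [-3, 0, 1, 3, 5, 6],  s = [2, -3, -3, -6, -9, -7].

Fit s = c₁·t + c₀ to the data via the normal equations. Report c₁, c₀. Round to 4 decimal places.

c₁ = -1.1071, c₀ = -2.1190

With design matrix M, MᵀM = [[80, 12]; [12, 6]] and Mᵀs = [-114, -26]ᵀ.
det = 80·6 − 12² = 336.
c₁ = ((-114)·6 − 12·(-26))/336 = -31/28; c₀ = (80·(-26) − 12·(-114))/336 = -89/42.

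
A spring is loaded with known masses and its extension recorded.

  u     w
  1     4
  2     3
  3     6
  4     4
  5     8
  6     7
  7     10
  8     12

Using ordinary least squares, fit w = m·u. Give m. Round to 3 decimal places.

Entries of XᵀX: Σu·u = 204.
Right-hand side: Σu·w = 292.
Hence m = 292 / 204 ≈ 1.43137.

m = 1.431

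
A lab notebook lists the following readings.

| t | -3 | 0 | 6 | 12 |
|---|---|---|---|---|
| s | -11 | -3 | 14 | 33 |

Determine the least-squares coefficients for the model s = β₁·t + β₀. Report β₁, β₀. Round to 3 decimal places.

Normal-equation sums: Σt·t = 189, Σt = 15, Σ1 = 4.
And Σt·s = 513, Σs = 33.
AᵀA·[β₁, β₀]ᵀ = Aᵀs becomes [[189, 15]; [15, 4]]·[β₁, β₀]ᵀ = [513, 33]ᵀ.
Δ = 189·4 − 15² = 531.
β₁ = (513·4 − 15·33)/531 = 173/59; β₀ = (189·33 − 15·513)/531 = -162/59.

β₁ = 2.932, β₀ = -2.746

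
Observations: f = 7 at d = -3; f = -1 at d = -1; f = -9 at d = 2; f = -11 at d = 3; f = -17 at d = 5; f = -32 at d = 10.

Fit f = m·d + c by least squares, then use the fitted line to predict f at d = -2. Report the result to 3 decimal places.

The normal system AᵀA·[m, c]ᵀ = Aᵀf is [[148, 16]; [16, 6]]·[m, c]ᵀ = [-476, -63]ᵀ.
Determinant 148·6 − 16² = 632.
m = ((-476)·6 − 16·(-63))/632 = -231/79; c = (148·(-63) − 16·(-476))/632 = -427/158.
At d = -2: f̂ = (-231/79)·(-2) + (-427/158)·(1) = 497/158.

f̂ = 3.146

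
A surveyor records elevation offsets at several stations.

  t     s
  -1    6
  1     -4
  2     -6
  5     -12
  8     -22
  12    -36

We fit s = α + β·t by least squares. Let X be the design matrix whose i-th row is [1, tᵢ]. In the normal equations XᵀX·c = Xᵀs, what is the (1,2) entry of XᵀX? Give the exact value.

Row 1 ↔ basis 1, column 2 ↔ basis t, so (XᵀX)_{1,2} = Σᵢ t = (1)·(-1) + (1)·(1) + (1)·(2) + (1)·(5) + (1)·(8) + (1)·(12) = 27.

27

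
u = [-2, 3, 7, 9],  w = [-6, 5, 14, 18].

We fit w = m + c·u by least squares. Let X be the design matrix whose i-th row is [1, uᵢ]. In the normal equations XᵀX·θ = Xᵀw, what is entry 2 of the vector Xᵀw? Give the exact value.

Entry 2 ↔ basis u, so (Xᵀw)_{2} = Σᵢ (u)·wᵢ = (-2)·(-6) + (3)·(5) + (7)·(14) + (9)·(18) = 287.

287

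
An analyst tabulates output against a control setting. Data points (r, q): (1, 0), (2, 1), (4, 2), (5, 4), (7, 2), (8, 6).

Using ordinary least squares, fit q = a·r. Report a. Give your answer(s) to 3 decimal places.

a = 0.579

Normal-equation sums: Σr·r = 159.
Right-hand side: Σr·q = 92.
Normal equations: [[159]]·[a]ᵀ = [92]ᵀ.
Hence a = 92 / 159 ≈ 0.578616.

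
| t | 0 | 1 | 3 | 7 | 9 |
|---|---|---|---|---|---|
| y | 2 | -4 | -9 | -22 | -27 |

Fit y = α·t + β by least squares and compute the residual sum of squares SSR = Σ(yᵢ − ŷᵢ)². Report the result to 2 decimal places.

SSR = 4.93

With design matrix X, XᵀX = [[140, 20]; [20, 5]] and Xᵀy = [-428, -60]ᵀ.
Eliminating β: 5·(row 1) − 20·(row 2) gives 300·α = 5·(-428) − 20·(-60) = -940, so α = -47/15.
Then β = ((-60) − 20·(-47/15))/5 = 8/15.
Residuals: 22/15, -7/5, -2/15, -3/5, 2/3; SSR = 74/15.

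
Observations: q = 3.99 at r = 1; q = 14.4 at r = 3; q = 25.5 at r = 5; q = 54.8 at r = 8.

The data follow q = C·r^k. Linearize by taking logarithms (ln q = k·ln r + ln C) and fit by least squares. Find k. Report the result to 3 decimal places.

Linearized form: ln q = k·ln r + ln C. From the 4 transformed points,
AᵀA = [[8.1213, 4.7875]; [4.7875, 4]], rhs = [16.4681, 11.2934]ᵀ  (here Σln r = 4.7875, Σ(ln r)² = 8.1213, Σln q = 11.2934, Σln r·ln q = 16.4681).
Solving (det = 9.5652): k = 1.23422, ln C = 1.34614.

k = 1.234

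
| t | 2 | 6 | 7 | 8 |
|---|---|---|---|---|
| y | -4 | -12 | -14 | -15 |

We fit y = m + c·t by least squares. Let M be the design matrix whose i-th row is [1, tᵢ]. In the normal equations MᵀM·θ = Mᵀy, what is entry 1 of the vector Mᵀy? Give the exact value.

-45

Entry 1 ↔ basis 1, so (Mᵀy)_{1} = Σᵢ yᵢ = (1)·(-4) + (1)·(-12) + (1)·(-14) + (1)·(-15) = -45.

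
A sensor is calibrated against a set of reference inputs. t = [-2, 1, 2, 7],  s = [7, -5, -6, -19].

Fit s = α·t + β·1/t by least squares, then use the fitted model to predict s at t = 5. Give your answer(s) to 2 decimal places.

Sums needed: Σt·t = 58, Σt·1/t = 4, Σ1/t·1/t = 149/98.
For Mᵀs: Σt·s = -164, Σ1/t·s = -199/14.
det = 58·(149/98) − 4² = 3537/49.
α = ((-164)·(149/98) − 4·(-199/14))/(3537/49) = -8/3; β = (58·(-199/14) − 4·(-164))/(3537/49) = -7/3.
At t = 5: ŝ = (-8/3)·(5) + (-7/3)·(1/5) = -69/5.

ŝ = -13.80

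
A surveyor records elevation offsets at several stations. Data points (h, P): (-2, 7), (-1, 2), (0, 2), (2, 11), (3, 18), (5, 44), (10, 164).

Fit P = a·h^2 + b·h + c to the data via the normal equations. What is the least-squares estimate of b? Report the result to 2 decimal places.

b = 0.80

The normal equations are: 10739·a + 1151·b + 143·c = 17736;  1151·a + 143·b + 17·c = 1920;  143·a + 17·b + 7·c = 248.
(Σh^2·h^2 = 10739, Σh^2·h = 1151, Σh^2 = 143, Σh·h = 143, Σh = 17, Σ1 = 7, Σh^2·P = 17736, Σh·P = 1920, ΣP = 248.)
Row-reducing yields a = 133948/87043, b = 69232/87043, c = 179308/87043.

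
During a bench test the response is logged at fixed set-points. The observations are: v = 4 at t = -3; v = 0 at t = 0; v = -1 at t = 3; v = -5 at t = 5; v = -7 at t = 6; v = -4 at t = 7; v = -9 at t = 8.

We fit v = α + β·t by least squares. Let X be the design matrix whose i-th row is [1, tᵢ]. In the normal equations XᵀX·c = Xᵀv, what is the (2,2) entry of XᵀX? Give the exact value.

192

Row 2 ↔ basis t, column 2 ↔ basis t, so (XᵀX)_{2,2} = Σᵢ (t)·(t) = (-3)·(-3) + (0)·(0) + (3)·(3) + (5)·(5) + (6)·(6) + (7)·(7) + (8)·(8) = 192.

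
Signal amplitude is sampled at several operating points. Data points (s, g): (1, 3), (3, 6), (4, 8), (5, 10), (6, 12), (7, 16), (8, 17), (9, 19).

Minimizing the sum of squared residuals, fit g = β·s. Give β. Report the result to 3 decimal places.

Setting ∂/∂β … = 0 gives: 281·β = 594.
β = 594/281 = 2.11388.

β = 2.114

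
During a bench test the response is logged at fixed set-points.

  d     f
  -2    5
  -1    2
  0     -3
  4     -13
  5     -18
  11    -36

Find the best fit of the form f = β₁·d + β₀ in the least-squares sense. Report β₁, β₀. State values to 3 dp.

β₁ = -3.126, β₀ = -1.642

Sums needed: Σd·d = 167, Σd = 17, Σ1 = 6.
Right-hand side: Σd·f = -550, Σf = -63.
AᵀA·[β₁, β₀]ᵀ = Aᵀf becomes [[167, 17]; [17, 6]]·[β₁, β₀]ᵀ = [-550, -63]ᵀ.
Eliminating β₀: 6·(row 1) − 17·(row 2) gives 713·β₁ = 6·(-550) − 17·(-63) = -2229, so β₁ = -2229/713.
Then β₀ = ((-63) − 17·(-2229/713))/6 = -1171/713.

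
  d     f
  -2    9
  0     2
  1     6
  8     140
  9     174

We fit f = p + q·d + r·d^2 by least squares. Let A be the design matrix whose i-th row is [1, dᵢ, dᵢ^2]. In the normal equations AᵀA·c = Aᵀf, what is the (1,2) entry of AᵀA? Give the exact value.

Row 1 ↔ basis 1, column 2 ↔ basis d, so (AᵀA)_{1,2} = Σᵢ d = (1)·(-2) + (1)·(0) + (1)·(1) + (1)·(8) + (1)·(9) = 16.

16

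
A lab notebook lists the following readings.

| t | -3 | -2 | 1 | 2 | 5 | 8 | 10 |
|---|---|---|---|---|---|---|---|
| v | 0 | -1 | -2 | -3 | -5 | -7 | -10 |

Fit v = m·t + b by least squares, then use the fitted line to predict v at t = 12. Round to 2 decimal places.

MᵀM·[m, b]ᵀ = Mᵀv reads: 207·m + 21·b = -187;  21·m + 7·b = -28.
(Σt·t = 207, Σt = 21, Σ1 = 7, Σt·v = -187, Σv = -28.)
Determinant 207·7 − 21² = 1008.
m = ((-187)·7 − 21·(-28))/1008 = -103/144; b = (207·(-28) − 21·(-187))/1008 = -89/48.
At t = 12: v̂ = (-103/144)·(12) + (-89/48)·(1) = -167/16.

v̂ = -10.44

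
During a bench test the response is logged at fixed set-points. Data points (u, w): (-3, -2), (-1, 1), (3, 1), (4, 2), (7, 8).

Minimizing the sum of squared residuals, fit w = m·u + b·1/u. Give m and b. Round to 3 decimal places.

Entries of MᵀM: Σu·u = 84, Σu·1/u = 5, Σ1/u·1/u = 9209/7056.
And Σu·w = 72, Σ1/u·w = 23/14.
MᵀM·[m, b]ᵀ = Mᵀw becomes [[84, 5]; [5, 9209/7056]]·[m, b]ᵀ = [72, 23/14]ᵀ.
det = 84·(9209/7056) − 5² = 7109/84.
m = (72·(9209/7056) − 5·(23/14))/(7109/84) = 50424/49763; b = (84·(23/14) − 5·72)/(7109/84) = -18648/7109.

m = 1.013, b = -2.623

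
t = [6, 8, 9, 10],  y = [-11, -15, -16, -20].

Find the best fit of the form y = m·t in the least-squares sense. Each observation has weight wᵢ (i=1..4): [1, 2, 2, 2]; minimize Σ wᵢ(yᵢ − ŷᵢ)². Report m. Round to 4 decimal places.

m = -1.8897

Compute the Gram sums: Σwᵢ·t·t = 526.
And Σwᵢ·t·y = -994.
Normal equations: [[526]]·[m]ᵀ = [-994]ᵀ.
m = (-994)/526 = -1.88973.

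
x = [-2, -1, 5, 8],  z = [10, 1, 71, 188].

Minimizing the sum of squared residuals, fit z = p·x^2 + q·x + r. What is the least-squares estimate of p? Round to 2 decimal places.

p = 3.02

The normal system MᵀM·[p, q, r]ᵀ = Mᵀz is [[4738, 628, 94]; [628, 94, 10]; [94, 10, 4]]·[p, q, r]ᵀ = [13848, 1838, 270]ᵀ.
Inverting the 3×3 Gram matrix, [p, q, r]ᵀ = [5054/1671, -207/557, -4424/1671]ᵀ.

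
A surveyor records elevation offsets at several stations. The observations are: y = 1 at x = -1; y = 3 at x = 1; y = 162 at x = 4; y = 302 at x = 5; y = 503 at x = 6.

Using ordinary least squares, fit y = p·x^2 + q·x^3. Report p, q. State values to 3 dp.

p = 2.471, q = 1.918

Compute the Gram sums: Σx^2·x^2 = 2179, Σx^2·x^3 = 11925, Σx^3·x^3 = 66379.
For Mᵀy: Σx^2·y = 28254, Σx^3·y = 156768.
MᵀM·[p, q]ᵀ = Mᵀy becomes [[2179, 11925]; [11925, 66379]]·[p, q]ᵀ = [28254, 156768]ᵀ.
Determinant 2179·66379 − 11925² = 2434216.
p = (28254·66379 − 11925·156768)/2434216 = 3006933/1217108; q = (2179·156768 − 11925·28254)/2434216 = 2334261/1217108.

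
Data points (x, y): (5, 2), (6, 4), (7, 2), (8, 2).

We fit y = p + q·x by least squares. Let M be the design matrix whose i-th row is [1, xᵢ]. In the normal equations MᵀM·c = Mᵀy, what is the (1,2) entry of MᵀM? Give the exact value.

Row 1 ↔ basis 1, column 2 ↔ basis x, so (MᵀM)_{1,2} = Σᵢ x = (1)·(5) + (1)·(6) + (1)·(7) + (1)·(8) = 26.

26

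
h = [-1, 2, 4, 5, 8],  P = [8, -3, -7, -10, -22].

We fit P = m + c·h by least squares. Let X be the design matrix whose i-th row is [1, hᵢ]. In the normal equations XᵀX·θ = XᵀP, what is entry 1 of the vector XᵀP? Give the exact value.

-34

Entry 1 ↔ basis 1, so (XᵀP)_{1} = Σᵢ Pᵢ = (1)·(8) + (1)·(-3) + (1)·(-7) + (1)·(-10) + (1)·(-22) = -34.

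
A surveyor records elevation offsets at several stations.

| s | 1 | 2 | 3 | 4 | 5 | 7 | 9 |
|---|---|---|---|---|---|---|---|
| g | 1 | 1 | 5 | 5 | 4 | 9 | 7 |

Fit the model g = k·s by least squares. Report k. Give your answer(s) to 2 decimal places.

k = 0.99

Entries of AᵀA: Σs·s = 185.
Right-hand side: Σs·g = 184.
AᵀA·[k]ᵀ = Aᵀg becomes [[185]]·[k]ᵀ = [184]ᵀ.
k = 184/185 = 0.994595.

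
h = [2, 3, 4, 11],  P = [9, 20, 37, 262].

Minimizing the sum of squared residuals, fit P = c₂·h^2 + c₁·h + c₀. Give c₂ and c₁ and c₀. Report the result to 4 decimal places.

c₂ = 2.0264, c₁ = 1.8003, c₀ = -2.9934

Normal-equation sums: Σh^2·h^2 = 14994, Σh^2·h = 1430, Σh^2 = 150, Σh·h = 150, Σh = 20, Σ1 = 4.
Moment sums: Σh^2·P = 32510, Σh·P = 3108, ΣP = 328.
Inverting the 3×3 Gram matrix, [c₂, c₁, c₀]ᵀ = [1226/605, 5446/3025, -1811/605]ᵀ.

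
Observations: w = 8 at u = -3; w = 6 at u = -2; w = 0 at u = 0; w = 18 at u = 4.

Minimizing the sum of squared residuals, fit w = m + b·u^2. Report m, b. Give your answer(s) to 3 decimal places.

From the data, Σ1 = 4, Σu^2 = 29, Σu^2·u^2 = 353.
And Σw = 32, Σu^2·w = 384.
Normal equations: [[4, 29]; [29, 353]]·[m, b]ᵀ = [32, 384]ᵀ.
Δ = 4·353 − 29² = 571.
m = (32·353 − 29·384)/571 = 160/571; b = (4·384 − 29·32)/571 = 608/571.

m = 0.280, b = 1.065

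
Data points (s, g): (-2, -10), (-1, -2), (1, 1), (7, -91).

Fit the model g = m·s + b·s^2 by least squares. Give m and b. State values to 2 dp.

Entries of XᵀX: Σs·s = 55, Σs·s^2 = 335, Σs^2·s^2 = 2419.
And Σs·g = -614, Σs^2·g = -4500.
So XᵀX·[m, b]ᵀ = Xᵀg: [[55, 335]; [335, 2419]]·[m, b]ᵀ = [-614, -4500]ᵀ.
det = 55·2419 − 335² = 20820.
m = ((-614)·2419 − 335·(-4500))/20820 = 11117/10410; b = (55·(-4500) − 335·(-614))/20820 = -4181/2082.

m = 1.07, b = -2.01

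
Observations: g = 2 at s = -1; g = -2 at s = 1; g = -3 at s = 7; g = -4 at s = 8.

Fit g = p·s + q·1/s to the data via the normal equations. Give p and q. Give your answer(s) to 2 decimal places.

p = -0.44, q = -1.55

Normal-equation sums: Σs·s = 115, Σs·1/s = 4, Σ1/s·1/s = 6385/3136.
Moment sums: Σs·g = -57, Σ1/s·g = -69/14.
So XᵀX·[p, q]ᵀ = Xᵀg: [[115, 4]; [4, 6385/3136]]·[p, q]ᵀ = [-57, -69/14]ᵀ.
Determinant 115·(6385/3136) − 4² = 684099/3136.
p = ((-57)·(6385/3136) − 4·(-69/14))/(684099/3136) = -33569/76011; q = (115·(-69/14) − 4·(-57))/(684099/3136) = -118048/76011.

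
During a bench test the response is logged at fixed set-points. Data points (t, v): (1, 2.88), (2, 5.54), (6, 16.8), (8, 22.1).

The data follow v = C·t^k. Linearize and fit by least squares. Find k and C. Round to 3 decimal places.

k = 0.986, C = 2.849

Linearized form: ln v = k·ln t + ln C. From the 4 transformed points,
Σln t = 4.5643, Σ(ln t)² = 8.0149, Σln v = 8.6867, Σln t·ln v = 12.6790.
Equations: 8.0149·k + 4.5643·ln C = 12.6790;  4.5643·k + 4·ln C = 8.6867.
Slope k = (n·Σln t·ln v − Σln t·Σln v)/(n·Σ(ln t)² − (Σln t)²) = (4·12.6790 − 4.5643·8.6867)/11.2265 = 0.98576; ln C = (Σln v − k·Σln t)/n = 1.04685, so C = exp(1.04685) = 2.84866.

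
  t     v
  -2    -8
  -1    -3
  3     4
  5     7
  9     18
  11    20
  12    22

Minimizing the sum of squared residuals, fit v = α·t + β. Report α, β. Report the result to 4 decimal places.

Entries of MᵀM: Σt·t = 385, Σt = 37, Σ1 = 7.
Moment sums: Σt·v = 712, Σv = 60.
det = 385·7 − 37² = 1326.
α = (712·7 − 37·60)/1326 = 1382/663; β = (385·60 − 37·712)/1326 = -1622/663.

α = 2.0845, β = -2.4465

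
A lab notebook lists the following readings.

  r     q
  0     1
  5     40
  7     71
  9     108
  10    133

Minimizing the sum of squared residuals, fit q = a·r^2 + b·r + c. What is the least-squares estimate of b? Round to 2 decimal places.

b = 2.46

Compute the Gram sums: Σr^2·r^2 = 19587, Σr^2·r = 2197, Σr^2 = 255, Σr·r = 255, Σr = 31, Σ1 = 5.
For Mᵀq: Σr^2·q = 26527, Σr·q = 2999, Σq = 353.
Normal equations: [[19587, 2197, 255]; [2197, 255, 31]; [255, 31, 5]]·[a, b, c]ᵀ = [26527, 2999, 353]ᵀ.
Solving the 3×3 system (Gaussian elimination) gives a = 45126/42367, b = 104086/42367, c = 44351/42367.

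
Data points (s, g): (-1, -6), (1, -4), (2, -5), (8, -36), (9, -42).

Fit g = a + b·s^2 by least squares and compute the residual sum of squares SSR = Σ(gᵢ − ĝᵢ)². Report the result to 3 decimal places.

XᵀX·[a, b]ᵀ = Xᵀg reads: 5·a + 151·b = -93;  151·a + 10675·b = -5736.
det = 5·10675 − 151² = 30574.
a = ((-93)·10675 − 151·(-5736))/30574 = -126639/30574; b = (5·(-5736) − 151·(-93))/30574 = -14637/30574.
Residuals: -21084/15287, 9490/15287, 32317/30574, -37257/30574, 14064/15287; SSR = 175379/30574.

SSR = 5.736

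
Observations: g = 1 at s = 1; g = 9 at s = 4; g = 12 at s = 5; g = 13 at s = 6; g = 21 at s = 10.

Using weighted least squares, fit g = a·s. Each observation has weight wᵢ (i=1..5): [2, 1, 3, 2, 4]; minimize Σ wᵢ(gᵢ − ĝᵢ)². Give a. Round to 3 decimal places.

Forming XᵀWX = [[565]] and XᵀWg = [1214]ᵀ gives XᵀWX·[a]ᵀ = XᵀWg.
Hence a = 1214 / 565 ≈ 2.14867.

a = 2.149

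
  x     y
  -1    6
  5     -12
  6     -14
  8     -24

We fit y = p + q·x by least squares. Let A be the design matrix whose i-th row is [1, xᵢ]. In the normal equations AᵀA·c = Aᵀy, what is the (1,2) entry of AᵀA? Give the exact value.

Row 1 ↔ basis 1, column 2 ↔ basis x, so (AᵀA)_{1,2} = Σᵢ x = (1)·(-1) + (1)·(5) + (1)·(6) + (1)·(8) = 18.

18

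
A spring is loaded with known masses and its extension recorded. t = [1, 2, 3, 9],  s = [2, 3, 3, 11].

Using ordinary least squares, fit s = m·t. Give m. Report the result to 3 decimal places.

The normal system AᵀA·[m]ᵀ = Aᵀs is [[95]]·[m]ᵀ = [116]ᵀ.
Hence m = 116 / 95 ≈ 1.22105.

m = 1.221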